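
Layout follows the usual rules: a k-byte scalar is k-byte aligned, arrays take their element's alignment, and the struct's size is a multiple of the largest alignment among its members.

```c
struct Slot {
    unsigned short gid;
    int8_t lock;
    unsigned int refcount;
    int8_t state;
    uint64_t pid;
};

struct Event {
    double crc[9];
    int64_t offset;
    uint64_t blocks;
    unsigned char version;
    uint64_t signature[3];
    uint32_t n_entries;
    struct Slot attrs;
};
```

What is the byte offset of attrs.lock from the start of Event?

130

Slot: gid at 0 (size 2, align 2) → ends 2; lock at 2 (size 1, align 1) → ends 3; pad 1 to align 4 for refcount; refcount at 4 (size 4, align 4) → ends 8; state at 8 (size 1, align 1) → ends 9; pad 7 to align 8 for pid; pid at 16 (size 8, align 8) → ends 24; total 24 bytes, alignment 8
crc at 0 (size 72, align 8) → ends 72
offset at 72 (size 8, align 8) → ends 80
blocks at 80 (size 8, align 8) → ends 88
version at 88 (size 1, align 1) → ends 89
pad 7 to align 8 for signature
signature at 96 (size 24, align 8) → ends 120
n_entries at 120 (size 4, align 4) → ends 124
pad 4 to align 8 for attrs
attrs at 128 (size 24, align 8) → ends 152
within Slot: lock at 2
128 + 2 = 130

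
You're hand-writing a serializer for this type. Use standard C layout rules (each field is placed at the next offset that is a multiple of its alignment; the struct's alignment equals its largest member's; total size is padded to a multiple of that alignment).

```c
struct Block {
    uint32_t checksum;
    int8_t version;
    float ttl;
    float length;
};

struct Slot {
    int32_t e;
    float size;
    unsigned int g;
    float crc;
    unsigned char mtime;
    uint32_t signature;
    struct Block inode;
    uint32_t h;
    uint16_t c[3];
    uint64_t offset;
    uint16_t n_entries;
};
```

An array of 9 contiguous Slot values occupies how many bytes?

648

Block: checksum at 0 (size 4, align 4) → ends 4; version at 4 (size 1, align 1) → ends 5; pad 3 to align 4 for ttl; ttl at 8 (size 4, align 4) → ends 12; length at 12 (size 4, align 4) → ends 16; total 16 bytes, alignment 4
e at 0 (size 4, align 4) → ends 4
size at 4 (size 4, align 4) → ends 8
g at 8 (size 4, align 4) → ends 12
crc at 12 (size 4, align 4) → ends 16
mtime at 16 (size 1, align 1) → ends 17
pad 3 to align 4 for signature
signature at 20 (size 4, align 4) → ends 24
inode at 24 (size 16, align 4) → ends 40
h at 40 (size 4, align 4) → ends 44
c at 44 (size 6, align 2) → ends 50
pad 6 to align 8 for offset
offset at 56 (size 8, align 8) → ends 64
n_entries at 64 (size 2, align 2) → ends 66
tail pad 6 to reach multiple of 8
total 72 bytes, alignment 8
array of 9: 9 × 72 = 648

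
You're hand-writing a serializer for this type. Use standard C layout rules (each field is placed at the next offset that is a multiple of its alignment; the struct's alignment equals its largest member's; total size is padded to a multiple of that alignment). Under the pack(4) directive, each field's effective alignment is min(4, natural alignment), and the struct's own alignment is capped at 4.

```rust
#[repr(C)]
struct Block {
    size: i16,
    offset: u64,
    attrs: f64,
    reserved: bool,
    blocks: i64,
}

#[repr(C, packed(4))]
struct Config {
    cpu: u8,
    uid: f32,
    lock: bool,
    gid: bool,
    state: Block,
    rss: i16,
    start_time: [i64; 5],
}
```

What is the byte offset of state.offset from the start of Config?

Block: @0: size [2B, align 2] → 2; +6 pad (align 8); @8: offset [8B, align 8] → 16; @16: attrs [8B, align 8] → 24; @24: reserved [1B, align 1] → 25; +7 pad (align 8); @32: blocks [8B, align 8] → 40; size 40, align 8
@0: cpu [1B, align 1] → 1
+3 pad (align 4)
@4: uid [4B, align 4] → 8
@8: lock [1B, align 1] → 9
@9: gid [1B, align 1] → 10
+2 pad (align 4)
@12: state [40B, align 4] → 52
within Block: offset at 8
12 + 8 = 20

20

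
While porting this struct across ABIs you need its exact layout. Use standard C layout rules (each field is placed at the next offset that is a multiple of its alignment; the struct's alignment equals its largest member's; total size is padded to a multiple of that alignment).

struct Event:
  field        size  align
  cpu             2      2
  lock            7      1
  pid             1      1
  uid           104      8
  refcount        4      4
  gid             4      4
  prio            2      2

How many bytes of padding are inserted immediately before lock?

@0: cpu [2B, align 2] → 2
@2: lock [7B, align 1] → 9

0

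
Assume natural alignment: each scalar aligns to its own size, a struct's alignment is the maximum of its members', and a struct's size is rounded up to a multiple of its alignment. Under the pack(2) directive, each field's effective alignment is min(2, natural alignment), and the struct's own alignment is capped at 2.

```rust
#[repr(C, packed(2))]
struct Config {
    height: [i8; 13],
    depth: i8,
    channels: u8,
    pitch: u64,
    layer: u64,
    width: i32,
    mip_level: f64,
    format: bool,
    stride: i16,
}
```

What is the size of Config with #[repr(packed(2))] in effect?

48

height at 0 (size 13, align 1) → ends 13
depth at 13 (size 1, align 1) → ends 14
channels at 14 (size 1, align 1) → ends 15
pad 1 to align 2 for pitch
pitch at 16 (size 8, align 2) → ends 24
layer at 24 (size 8, align 2) → ends 32
width at 32 (size 4, align 2) → ends 36
mip_level at 36 (size 8, align 2) → ends 44
format at 44 (size 1, align 1) → ends 45
pad 1 to align 2 for stride
stride at 46 (size 2, align 2) → ends 48
total 48 bytes, alignment 2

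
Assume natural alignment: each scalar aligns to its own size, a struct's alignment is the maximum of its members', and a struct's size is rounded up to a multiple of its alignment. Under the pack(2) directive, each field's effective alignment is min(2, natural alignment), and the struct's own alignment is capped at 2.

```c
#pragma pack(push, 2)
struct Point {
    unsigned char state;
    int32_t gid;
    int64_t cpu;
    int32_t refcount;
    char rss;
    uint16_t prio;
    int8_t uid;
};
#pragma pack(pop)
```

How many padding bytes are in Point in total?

3

@0: state [1B, align 1] → 1
+1 pad (align 2)
@2: gid [4B, align 2] → 6
@6: cpu [8B, align 2] → 14
@14: refcount [4B, align 2] → 18
@18: rss [1B, align 1] → 19
+1 pad (align 2)
@20: prio [2B, align 2] → 22
@22: uid [1B, align 1] → 23
+1 tail pad (align 2)
size 24, align 2
data bytes 21, size 24 → padding 3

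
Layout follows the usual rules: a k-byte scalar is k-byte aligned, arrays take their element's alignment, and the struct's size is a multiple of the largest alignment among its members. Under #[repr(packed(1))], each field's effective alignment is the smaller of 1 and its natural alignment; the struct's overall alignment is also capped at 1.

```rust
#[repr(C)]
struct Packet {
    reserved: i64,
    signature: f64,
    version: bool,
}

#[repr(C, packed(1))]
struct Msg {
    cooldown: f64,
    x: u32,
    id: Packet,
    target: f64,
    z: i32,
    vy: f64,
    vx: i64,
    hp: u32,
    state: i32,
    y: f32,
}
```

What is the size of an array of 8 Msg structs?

Packet: 0..8  reserved  (8B, 8-aligned); 8..16  signature  (8B, 8-aligned); 16..17  version  (1B, 1-aligned); 17..24  -- tail padding (7B); sizeof = 24, alignof = 8
0..8  cooldown  (8B, 1-aligned)
8..12  x  (4B, 1-aligned)
12..36  id  (24B, 1-aligned)
36..44  target  (8B, 1-aligned)
44..48  z  (4B, 1-aligned)
48..56  vy  (8B, 1-aligned)
56..64  vx  (8B, 1-aligned)
64..68  hp  (4B, 1-aligned)
68..72  state  (4B, 1-aligned)
72..76  y  (4B, 1-aligned)
sizeof = 76, alignof = 1
array of 8: 8 × 76 = 608

608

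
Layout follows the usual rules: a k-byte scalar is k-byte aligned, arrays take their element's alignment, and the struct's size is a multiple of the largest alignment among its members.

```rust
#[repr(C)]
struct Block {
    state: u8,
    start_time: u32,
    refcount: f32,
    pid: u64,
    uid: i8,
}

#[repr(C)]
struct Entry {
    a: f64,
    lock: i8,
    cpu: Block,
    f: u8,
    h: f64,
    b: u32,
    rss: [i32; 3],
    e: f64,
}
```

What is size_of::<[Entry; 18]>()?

1584

Block: 0..1  state  (1B, 1-aligned); 1..4  -- padding (3B); 4..8  start_time  (4B, 4-aligned); 8..12  refcount  (4B, 4-aligned); 12..16  -- padding (4B); 16..24  pid  (8B, 8-aligned); 24..25  uid  (1B, 1-aligned); 25..32  -- tail padding (7B); sizeof = 32, alignof = 8
0..8  a  (8B, 8-aligned)
8..9  lock  (1B, 1-aligned)
9..16  -- padding (7B)
16..48  cpu  (32B, 8-aligned)
48..49  f  (1B, 1-aligned)
49..56  -- padding (7B)
56..64  h  (8B, 8-aligned)
64..68  b  (4B, 4-aligned)
68..80  rss  (12B, 4-aligned)
80..88  e  (8B, 8-aligned)
sizeof = 88, alignof = 8
array of 18: 18 × 88 = 1584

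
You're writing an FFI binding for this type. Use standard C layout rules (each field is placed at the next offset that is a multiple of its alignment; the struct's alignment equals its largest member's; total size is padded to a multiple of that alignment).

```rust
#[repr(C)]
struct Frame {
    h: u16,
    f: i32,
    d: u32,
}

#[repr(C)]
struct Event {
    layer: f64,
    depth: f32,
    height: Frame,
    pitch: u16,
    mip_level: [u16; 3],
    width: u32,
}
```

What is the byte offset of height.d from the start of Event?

20

Frame: h at 0 (size 2, align 2) → ends 2; pad 2 to align 4 for f; f at 4 (size 4, align 4) → ends 8; d at 8 (size 4, align 4) → ends 12; total 12 bytes, alignment 4
layer at 0 (size 8, align 8) → ends 8
depth at 8 (size 4, align 4) → ends 12
height at 12 (size 12, align 4) → ends 24
within Frame: d at 8
12 + 8 = 20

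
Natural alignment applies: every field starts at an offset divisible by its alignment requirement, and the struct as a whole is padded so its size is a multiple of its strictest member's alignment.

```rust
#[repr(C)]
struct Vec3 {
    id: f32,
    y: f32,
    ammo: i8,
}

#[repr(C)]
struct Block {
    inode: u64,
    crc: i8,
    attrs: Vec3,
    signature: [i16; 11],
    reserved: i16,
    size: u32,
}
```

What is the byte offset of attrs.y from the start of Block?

Vec3: @0: id [4B, align 4] → 4; @4: y [4B, align 4] → 8; @8: ammo [1B, align 1] → 9; +3 tail pad (align 4); size 12, align 4
@0: inode [8B, align 8] → 8
@8: crc [1B, align 1] → 9
+3 pad (align 4)
@12: attrs [12B, align 4] → 24
within Vec3: y at 4
12 + 4 = 16

16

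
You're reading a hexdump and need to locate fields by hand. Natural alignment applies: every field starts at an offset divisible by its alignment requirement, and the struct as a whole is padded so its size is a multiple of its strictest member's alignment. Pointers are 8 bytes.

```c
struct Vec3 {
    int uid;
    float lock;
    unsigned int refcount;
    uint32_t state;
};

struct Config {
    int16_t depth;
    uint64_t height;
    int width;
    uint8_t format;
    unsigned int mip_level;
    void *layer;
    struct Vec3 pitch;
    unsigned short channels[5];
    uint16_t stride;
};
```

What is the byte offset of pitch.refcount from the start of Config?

Vec3: uid at 0 (size 4, align 4) → ends 4; lock at 4 (size 4, align 4) → ends 8; refcount at 8 (size 4, align 4) → ends 12; state at 12 (size 4, align 4) → ends 16; total 16 bytes, alignment 4
depth at 0 (size 2, align 2) → ends 2
pad 6 to align 8 for height
height at 8 (size 8, align 8) → ends 16
width at 16 (size 4, align 4) → ends 20
format at 20 (size 1, align 1) → ends 21
pad 3 to align 4 for mip_level
mip_level at 24 (size 4, align 4) → ends 28
pad 4 to align 8 for layer
layer at 32 (size 8, align 8) → ends 40
pitch at 40 (size 16, align 4) → ends 56
within Vec3: refcount at 8
40 + 8 = 48

48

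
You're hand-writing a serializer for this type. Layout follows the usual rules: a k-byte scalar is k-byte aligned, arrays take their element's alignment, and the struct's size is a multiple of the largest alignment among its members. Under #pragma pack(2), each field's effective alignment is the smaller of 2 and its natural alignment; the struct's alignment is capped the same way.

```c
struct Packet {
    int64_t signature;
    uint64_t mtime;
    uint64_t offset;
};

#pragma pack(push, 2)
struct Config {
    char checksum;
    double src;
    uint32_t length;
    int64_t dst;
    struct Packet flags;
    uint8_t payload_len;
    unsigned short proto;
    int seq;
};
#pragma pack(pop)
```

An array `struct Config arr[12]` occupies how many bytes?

Packet: @0: signature [8B, align 8] → 8; @8: mtime [8B, align 8] → 16; @16: offset [8B, align 8] → 24; size 24, align 8
@0: checksum [1B, align 1] → 1
+1 pad (align 2)
@2: src [8B, align 2] → 10
@10: length [4B, align 2] → 14
@14: dst [8B, align 2] → 22
@22: flags [24B, align 2] → 46
@46: payload_len [1B, align 1] → 47
+1 pad (align 2)
@48: proto [2B, align 2] → 50
@50: seq [4B, align 2] → 54
size 54, align 2
array of 12: 12 × 54 = 648

648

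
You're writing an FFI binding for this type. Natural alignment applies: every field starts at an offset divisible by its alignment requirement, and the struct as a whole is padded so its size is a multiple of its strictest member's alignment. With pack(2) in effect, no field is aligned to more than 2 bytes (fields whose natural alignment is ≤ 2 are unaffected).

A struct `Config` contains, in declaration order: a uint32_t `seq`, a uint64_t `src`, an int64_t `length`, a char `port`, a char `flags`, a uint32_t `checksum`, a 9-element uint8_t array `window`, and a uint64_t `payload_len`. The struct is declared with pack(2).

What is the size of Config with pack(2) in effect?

44

0..4  seq  (4B, 2-aligned)
4..12  src  (8B, 2-aligned)
12..20  length  (8B, 2-aligned)
20..21  port  (1B, 1-aligned)
21..22  flags  (1B, 1-aligned)
22..26  checksum  (4B, 2-aligned)
26..35  window  (9B, 1-aligned)
35..36  -- padding (1B)
36..44  payload_len  (8B, 2-aligned)
sizeof = 44, alignof = 2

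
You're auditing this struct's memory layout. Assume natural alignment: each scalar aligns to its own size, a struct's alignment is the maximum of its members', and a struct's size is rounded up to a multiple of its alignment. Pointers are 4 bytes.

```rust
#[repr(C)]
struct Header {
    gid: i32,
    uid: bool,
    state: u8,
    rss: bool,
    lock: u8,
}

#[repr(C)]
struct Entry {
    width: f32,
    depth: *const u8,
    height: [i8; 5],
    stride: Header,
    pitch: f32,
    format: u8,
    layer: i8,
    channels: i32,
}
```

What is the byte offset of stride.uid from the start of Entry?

Header: gid at 0 (size 4, align 4) → ends 4; uid at 4 (size 1, align 1) → ends 5; state at 5 (size 1, align 1) → ends 6; rss at 6 (size 1, align 1) → ends 7; lock at 7 (size 1, align 1) → ends 8; total 8 bytes, alignment 4
width at 0 (size 4, align 4) → ends 4
depth at 4 (size 4, align 4) → ends 8
height at 8 (size 5, align 1) → ends 13
pad 3 to align 4 for stride
stride at 16 (size 8, align 4) → ends 24
within Header: uid at 4
16 + 4 = 20

20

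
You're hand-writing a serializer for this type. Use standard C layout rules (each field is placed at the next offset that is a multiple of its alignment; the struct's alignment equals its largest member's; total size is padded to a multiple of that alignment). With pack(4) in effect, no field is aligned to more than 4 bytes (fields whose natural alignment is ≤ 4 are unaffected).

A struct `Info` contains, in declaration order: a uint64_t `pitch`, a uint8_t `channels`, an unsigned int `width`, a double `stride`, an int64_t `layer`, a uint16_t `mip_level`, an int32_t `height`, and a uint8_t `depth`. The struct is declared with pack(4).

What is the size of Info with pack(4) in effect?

pitch at 0 (size 8, align 4) → ends 8
channels at 8 (size 1, align 1) → ends 9
pad 3 to align 4 for width
width at 12 (size 4, align 4) → ends 16
stride at 16 (size 8, align 4) → ends 24
layer at 24 (size 8, align 4) → ends 32
mip_level at 32 (size 2, align 2) → ends 34
pad 2 to align 4 for height
height at 36 (size 4, align 4) → ends 40
depth at 40 (size 1, align 1) → ends 41
tail pad 3 to reach multiple of 4
total 44 bytes, alignment 4

44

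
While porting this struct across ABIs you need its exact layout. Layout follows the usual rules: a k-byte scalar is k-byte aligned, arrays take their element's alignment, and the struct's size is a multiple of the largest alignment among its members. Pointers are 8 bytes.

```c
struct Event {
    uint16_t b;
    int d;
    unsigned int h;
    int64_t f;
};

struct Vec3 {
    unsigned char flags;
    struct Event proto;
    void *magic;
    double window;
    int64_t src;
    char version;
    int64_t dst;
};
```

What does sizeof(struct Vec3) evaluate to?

Event: 0..2  b  (2B, 2-aligned); 2..4  -- padding (2B); 4..8  d  (4B, 4-aligned); 8..12  h  (4B, 4-aligned); 12..16  -- padding (4B); 16..24  f  (8B, 8-aligned); sizeof = 24, alignof = 8
0..1  flags  (1B, 1-aligned)
1..8  -- padding (7B)
8..32  proto  (24B, 8-aligned)
32..40  magic  (8B, 8-aligned)
40..48  window  (8B, 8-aligned)
48..56  src  (8B, 8-aligned)
56..57  version  (1B, 1-aligned)
57..64  -- padding (7B)
64..72  dst  (8B, 8-aligned)
sizeof = 72, alignof = 8

72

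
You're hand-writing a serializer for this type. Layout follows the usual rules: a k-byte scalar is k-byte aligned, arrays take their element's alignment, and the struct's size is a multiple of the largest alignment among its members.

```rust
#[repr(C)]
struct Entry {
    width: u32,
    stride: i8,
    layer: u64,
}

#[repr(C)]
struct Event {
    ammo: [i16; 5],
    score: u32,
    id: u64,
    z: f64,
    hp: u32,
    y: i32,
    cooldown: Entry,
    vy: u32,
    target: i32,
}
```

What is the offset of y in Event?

Entry: @0: width [4B, align 4] → 4; @4: stride [1B, align 1] → 5; +3 pad (align 8); @8: layer [8B, align 8] → 16; size 16, align 8
@0: ammo [10B, align 2] → 10
+2 pad (align 4)
@12: score [4B, align 4] → 16
@16: id [8B, align 8] → 24
@24: z [8B, align 8] → 32
@32: hp [4B, align 4] → 36
@36: y [4B, align 4] → 40

36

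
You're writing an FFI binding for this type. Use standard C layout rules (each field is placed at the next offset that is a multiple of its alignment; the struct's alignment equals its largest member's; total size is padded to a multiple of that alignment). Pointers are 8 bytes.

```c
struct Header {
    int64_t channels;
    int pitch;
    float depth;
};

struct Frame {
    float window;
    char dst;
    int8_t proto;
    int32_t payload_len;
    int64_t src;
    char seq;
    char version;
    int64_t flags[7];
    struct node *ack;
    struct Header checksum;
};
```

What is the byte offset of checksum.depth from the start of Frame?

108

Header: 0..8  channels  (8B, 8-aligned); 8..12  pitch  (4B, 4-aligned); 12..16  depth  (4B, 4-aligned); sizeof = 16, alignof = 8
0..4  window  (4B, 4-aligned)
4..5  dst  (1B, 1-aligned)
5..6  proto  (1B, 1-aligned)
6..8  -- padding (2B)
8..12  payload_len  (4B, 4-aligned)
12..16  -- padding (4B)
16..24  src  (8B, 8-aligned)
24..25  seq  (1B, 1-aligned)
25..26  version  (1B, 1-aligned)
26..32  -- padding (6B)
32..88  flags  (56B, 8-aligned)
88..96  ack  (8B, 8-aligned)
96..112  checksum  (16B, 8-aligned)
within Header: depth at 12
96 + 12 = 108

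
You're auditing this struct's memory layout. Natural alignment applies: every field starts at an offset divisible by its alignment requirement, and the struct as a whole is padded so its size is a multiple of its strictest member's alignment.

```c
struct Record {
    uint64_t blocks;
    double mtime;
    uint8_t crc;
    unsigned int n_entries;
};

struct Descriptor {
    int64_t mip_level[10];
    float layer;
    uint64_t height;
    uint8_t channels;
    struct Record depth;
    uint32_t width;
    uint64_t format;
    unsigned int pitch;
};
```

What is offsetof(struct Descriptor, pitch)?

Record: @0: blocks [8B, align 8] → 8; @8: mtime [8B, align 8] → 16; @16: crc [1B, align 1] → 17; +3 pad (align 4); @20: n_entries [4B, align 4] → 24; size 24, align 8
@0: mip_level [80B, align 8] → 80
@80: layer [4B, align 4] → 84
+4 pad (align 8)
@88: height [8B, align 8] → 96
@96: channels [1B, align 1] → 97
+7 pad (align 8)
@104: depth [24B, align 8] → 128
@128: width [4B, align 4] → 132
+4 pad (align 8)
@136: format [8B, align 8] → 144
@144: pitch [4B, align 4] → 148

144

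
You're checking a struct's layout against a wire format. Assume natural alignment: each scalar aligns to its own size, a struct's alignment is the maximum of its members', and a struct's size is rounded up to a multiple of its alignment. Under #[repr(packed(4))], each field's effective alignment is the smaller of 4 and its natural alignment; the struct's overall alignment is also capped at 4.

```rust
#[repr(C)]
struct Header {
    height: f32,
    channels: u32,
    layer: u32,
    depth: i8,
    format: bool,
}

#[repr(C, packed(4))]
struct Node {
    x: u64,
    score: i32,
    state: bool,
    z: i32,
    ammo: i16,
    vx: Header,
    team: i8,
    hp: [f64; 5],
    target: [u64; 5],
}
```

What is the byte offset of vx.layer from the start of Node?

32

Header: @0: height [4B, align 4] → 4; @4: channels [4B, align 4] → 8; @8: layer [4B, align 4] → 12; @12: depth [1B, align 1] → 13; @13: format [1B, align 1] → 14; +2 tail pad (align 4); size 16, align 4
@0: x [8B, align 4] → 8
@8: score [4B, align 4] → 12
@12: state [1B, align 1] → 13
+3 pad (align 4)
@16: z [4B, align 4] → 20
@20: ammo [2B, align 2] → 22
+2 pad (align 4)
@24: vx [16B, align 4] → 40
within Header: layer at 8
24 + 8 = 32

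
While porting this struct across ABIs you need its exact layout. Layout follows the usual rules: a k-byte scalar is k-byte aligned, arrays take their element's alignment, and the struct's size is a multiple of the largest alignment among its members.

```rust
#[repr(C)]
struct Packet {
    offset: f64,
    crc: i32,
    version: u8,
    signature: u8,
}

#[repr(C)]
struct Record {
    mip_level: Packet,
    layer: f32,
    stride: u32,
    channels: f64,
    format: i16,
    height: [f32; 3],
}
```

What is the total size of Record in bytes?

48 bytes

Packet: @0: offset [8B, align 8] → 8; @8: crc [4B, align 4] → 12; @12: version [1B, align 1] → 13; @13: signature [1B, align 1] → 14; +2 tail pad (align 8); size 16, align 8
@0: mip_level [16B, align 8] → 16
@16: layer [4B, align 4] → 20
@20: stride [4B, align 4] → 24
@24: channels [8B, align 8] → 32
@32: format [2B, align 2] → 34
+2 pad (align 4)
@36: height [12B, align 4] → 48
size 48, align 8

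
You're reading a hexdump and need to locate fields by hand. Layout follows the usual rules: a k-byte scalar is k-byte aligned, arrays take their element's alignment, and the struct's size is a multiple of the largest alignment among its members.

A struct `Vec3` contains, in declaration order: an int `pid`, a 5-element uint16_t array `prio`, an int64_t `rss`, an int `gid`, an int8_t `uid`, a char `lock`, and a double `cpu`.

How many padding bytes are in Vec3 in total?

0..4  pid  (4B, 4-aligned)
4..14  prio  (10B, 2-aligned)
14..16  -- padding (2B)
16..24  rss  (8B, 8-aligned)
24..28  gid  (4B, 4-aligned)
28..29  uid  (1B, 1-aligned)
29..30  lock  (1B, 1-aligned)
30..32  -- padding (2B)
32..40  cpu  (8B, 8-aligned)
sizeof = 40, alignof = 8
data bytes 36, size 40 → padding 4

4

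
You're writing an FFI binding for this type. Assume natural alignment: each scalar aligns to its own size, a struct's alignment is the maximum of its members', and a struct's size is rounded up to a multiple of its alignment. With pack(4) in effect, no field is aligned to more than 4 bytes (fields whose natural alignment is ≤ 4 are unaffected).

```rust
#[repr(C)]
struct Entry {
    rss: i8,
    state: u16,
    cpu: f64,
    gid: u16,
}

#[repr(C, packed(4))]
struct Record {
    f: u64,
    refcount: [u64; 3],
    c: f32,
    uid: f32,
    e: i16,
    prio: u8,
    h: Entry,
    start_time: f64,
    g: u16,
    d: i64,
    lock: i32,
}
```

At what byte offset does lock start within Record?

Entry: 0..1  rss  (1B, 1-aligned); 1..2  -- padding (1B); 2..4  state  (2B, 2-aligned); 4..8  -- padding (4B); 8..16  cpu  (8B, 8-aligned); 16..18  gid  (2B, 2-aligned); 18..24  -- tail padding (6B); sizeof = 24, alignof = 8
0..8  f  (8B, 4-aligned)
8..32  refcount  (24B, 4-aligned)
32..36  c  (4B, 4-aligned)
36..40  uid  (4B, 4-aligned)
40..42  e  (2B, 2-aligned)
42..43  prio  (1B, 1-aligned)
43..44  -- padding (1B)
44..68  h  (24B, 4-aligned)
68..76  start_time  (8B, 4-aligned)
76..78  g  (2B, 2-aligned)
78..80  -- padding (2B)
80..88  d  (8B, 4-aligned)
88..92  lock  (4B, 4-aligned)

88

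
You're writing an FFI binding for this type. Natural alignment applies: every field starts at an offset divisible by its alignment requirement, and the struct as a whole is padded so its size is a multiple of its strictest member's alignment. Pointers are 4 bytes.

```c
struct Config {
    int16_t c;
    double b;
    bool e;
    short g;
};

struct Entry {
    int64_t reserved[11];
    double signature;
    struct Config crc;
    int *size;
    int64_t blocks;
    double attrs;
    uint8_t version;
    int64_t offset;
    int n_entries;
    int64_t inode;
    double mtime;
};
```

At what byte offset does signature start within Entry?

88

Config: 0..2  c  (2B, 2-aligned); 2..8  -- padding (6B); 8..16  b  (8B, 8-aligned); 16..17  e  (1B, 1-aligned); 17..18  -- padding (1B); 18..20  g  (2B, 2-aligned); 20..24  -- tail padding (4B); sizeof = 24, alignof = 8
0..88  reserved  (88B, 8-aligned)
88..96  signature  (8B, 8-aligned)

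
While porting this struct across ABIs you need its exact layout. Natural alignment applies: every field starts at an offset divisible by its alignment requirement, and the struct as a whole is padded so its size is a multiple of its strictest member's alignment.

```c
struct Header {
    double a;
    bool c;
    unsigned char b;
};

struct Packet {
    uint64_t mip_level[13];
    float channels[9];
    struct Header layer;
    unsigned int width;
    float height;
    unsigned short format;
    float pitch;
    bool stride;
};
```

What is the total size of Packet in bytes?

184

Header: @0: a [8B, align 8] → 8; @8: c [1B, align 1] → 9; @9: b [1B, align 1] → 10; +6 tail pad (align 8); size 16, align 8
@0: mip_level [104B, align 8] → 104
@104: channels [36B, align 4] → 140
+4 pad (align 8)
@144: layer [16B, align 8] → 160
@160: width [4B, align 4] → 164
@164: height [4B, align 4] → 168
@168: format [2B, align 2] → 170
+2 pad (align 4)
@172: pitch [4B, align 4] → 176
@176: stride [1B, align 1] → 177
+7 tail pad (align 8)
size 184, align 8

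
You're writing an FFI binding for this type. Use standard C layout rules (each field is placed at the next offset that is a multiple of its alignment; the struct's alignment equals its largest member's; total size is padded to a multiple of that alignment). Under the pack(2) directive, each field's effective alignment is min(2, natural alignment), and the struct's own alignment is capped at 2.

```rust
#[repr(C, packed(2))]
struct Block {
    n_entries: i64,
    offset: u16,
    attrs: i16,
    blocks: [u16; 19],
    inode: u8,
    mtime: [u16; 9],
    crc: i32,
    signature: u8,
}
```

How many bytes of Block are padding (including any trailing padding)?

2

0..8  n_entries  (8B, 2-aligned)
8..10  offset  (2B, 2-aligned)
10..12  attrs  (2B, 2-aligned)
12..50  blocks  (38B, 2-aligned)
50..51  inode  (1B, 1-aligned)
51..52  -- padding (1B)
52..70  mtime  (18B, 2-aligned)
70..74  crc  (4B, 2-aligned)
74..75  signature  (1B, 1-aligned)
75..76  -- tail padding (1B)
sizeof = 76, alignof = 2
data bytes 74, size 76 → padding 2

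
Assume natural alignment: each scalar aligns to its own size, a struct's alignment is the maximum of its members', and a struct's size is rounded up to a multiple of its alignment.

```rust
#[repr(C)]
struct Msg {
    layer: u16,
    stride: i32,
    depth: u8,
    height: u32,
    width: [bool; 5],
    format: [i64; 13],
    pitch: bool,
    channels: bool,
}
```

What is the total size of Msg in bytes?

@0: layer [2B, align 2] → 2
+2 pad (align 4)
@4: stride [4B, align 4] → 8
@8: depth [1B, align 1] → 9
+3 pad (align 4)
@12: height [4B, align 4] → 16
@16: width [5B, align 1] → 21
+3 pad (align 8)
@24: format [104B, align 8] → 128
@128: pitch [1B, align 1] → 129
@129: channels [1B, align 1] → 130
+6 tail pad (align 8)
size 136, align 8

136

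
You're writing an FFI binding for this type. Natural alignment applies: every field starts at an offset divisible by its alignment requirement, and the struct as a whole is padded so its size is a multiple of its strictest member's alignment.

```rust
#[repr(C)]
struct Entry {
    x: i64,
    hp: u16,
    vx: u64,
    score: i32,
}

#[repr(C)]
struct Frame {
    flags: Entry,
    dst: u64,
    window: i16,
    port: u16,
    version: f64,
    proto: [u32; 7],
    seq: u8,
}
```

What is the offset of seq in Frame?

Entry: @0: x [8B, align 8] → 8; @8: hp [2B, align 2] → 10; +6 pad (align 8); @16: vx [8B, align 8] → 24; @24: score [4B, align 4] → 28; +4 tail pad (align 8); size 32, align 8
@0: flags [32B, align 8] → 32
@32: dst [8B, align 8] → 40
@40: window [2B, align 2] → 42
@42: port [2B, align 2] → 44
+4 pad (align 8)
@48: version [8B, align 8] → 56
@56: proto [28B, align 4] → 84
@84: seq [1B, align 1] → 85

84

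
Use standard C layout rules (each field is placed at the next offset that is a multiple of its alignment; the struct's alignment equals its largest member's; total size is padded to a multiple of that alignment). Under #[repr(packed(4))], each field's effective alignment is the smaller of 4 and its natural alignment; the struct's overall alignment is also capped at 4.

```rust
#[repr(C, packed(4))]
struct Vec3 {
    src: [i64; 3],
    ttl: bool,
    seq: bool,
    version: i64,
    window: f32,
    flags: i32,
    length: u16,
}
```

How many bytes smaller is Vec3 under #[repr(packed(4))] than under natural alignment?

8

natural layout:
  src at 0 (size 24, align 8) → ends 24
  ttl at 24 (size 1, align 1) → ends 25
  seq at 25 (size 1, align 1) → ends 26
  pad 6 to align 8 for version
  version at 32 (size 8, align 8) → ends 40
  window at 40 (size 4, align 4) → ends 44
  flags at 44 (size 4, align 4) → ends 48
  length at 48 (size 2, align 2) → ends 50
  tail pad 6 to reach multiple of 8
  total 56 bytes, alignment 8
packed(4) layout:
  src at 0 (size 24, align 4) → ends 24
  ttl at 24 (size 1, align 1) → ends 25
  seq at 25 (size 1, align 1) → ends 26
  pad 2 to align 4 for version
  version at 28 (size 8, align 4) → ends 36
  window at 36 (size 4, align 4) → ends 40
  flags at 40 (size 4, align 4) → ends 44
  length at 44 (size 2, align 2) → ends 46
  tail pad 2 to reach multiple of 4
  total 48 bytes, alignment 4
56 − 48 = 8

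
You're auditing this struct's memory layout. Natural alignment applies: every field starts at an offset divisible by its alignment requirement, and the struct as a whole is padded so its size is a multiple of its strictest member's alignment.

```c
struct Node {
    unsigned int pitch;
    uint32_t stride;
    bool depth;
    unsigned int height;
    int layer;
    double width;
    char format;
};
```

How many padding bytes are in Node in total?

pitch at 0 (size 4, align 4) → ends 4
stride at 4 (size 4, align 4) → ends 8
depth at 8 (size 1, align 1) → ends 9
pad 3 to align 4 for height
height at 12 (size 4, align 4) → ends 16
layer at 16 (size 4, align 4) → ends 20
pad 4 to align 8 for width
width at 24 (size 8, align 8) → ends 32
format at 32 (size 1, align 1) → ends 33
tail pad 7 to reach multiple of 8
total 40 bytes, alignment 8
data bytes 26, size 40 → padding 14

14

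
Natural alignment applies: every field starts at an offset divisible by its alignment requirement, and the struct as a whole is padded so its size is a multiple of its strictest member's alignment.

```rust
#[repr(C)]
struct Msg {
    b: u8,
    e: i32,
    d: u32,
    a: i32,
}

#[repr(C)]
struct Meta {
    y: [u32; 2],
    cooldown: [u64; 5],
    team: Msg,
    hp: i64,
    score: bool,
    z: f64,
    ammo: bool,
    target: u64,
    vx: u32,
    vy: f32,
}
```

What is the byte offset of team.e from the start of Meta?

52

Msg: b at 0 (size 1, align 1) → ends 1; pad 3 to align 4 for e; e at 4 (size 4, align 4) → ends 8; d at 8 (size 4, align 4) → ends 12; a at 12 (size 4, align 4) → ends 16; total 16 bytes, alignment 4
y at 0 (size 8, align 4) → ends 8
cooldown at 8 (size 40, align 8) → ends 48
team at 48 (size 16, align 4) → ends 64
within Msg: e at 4
48 + 4 = 52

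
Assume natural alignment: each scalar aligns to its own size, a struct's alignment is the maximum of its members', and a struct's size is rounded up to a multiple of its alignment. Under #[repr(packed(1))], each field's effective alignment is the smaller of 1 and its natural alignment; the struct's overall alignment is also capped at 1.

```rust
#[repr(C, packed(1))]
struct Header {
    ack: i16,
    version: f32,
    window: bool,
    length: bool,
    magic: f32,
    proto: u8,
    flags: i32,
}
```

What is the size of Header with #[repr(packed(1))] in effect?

0..2  ack  (2B, 1-aligned)
2..6  version  (4B, 1-aligned)
6..7  window  (1B, 1-aligned)
7..8  length  (1B, 1-aligned)
8..12  magic  (4B, 1-aligned)
12..13  proto  (1B, 1-aligned)
13..17  flags  (4B, 1-aligned)
sizeof = 17, alignof = 1

17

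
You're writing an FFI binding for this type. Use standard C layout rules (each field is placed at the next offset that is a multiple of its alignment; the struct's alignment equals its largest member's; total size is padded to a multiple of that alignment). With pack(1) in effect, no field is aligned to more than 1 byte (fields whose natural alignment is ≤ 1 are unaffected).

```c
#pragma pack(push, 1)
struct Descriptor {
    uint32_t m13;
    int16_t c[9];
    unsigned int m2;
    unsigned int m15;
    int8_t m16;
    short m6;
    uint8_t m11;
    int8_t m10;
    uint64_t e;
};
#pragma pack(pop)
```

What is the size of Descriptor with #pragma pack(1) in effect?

m13 at 0 (size 4, align 1) → ends 4
c at 4 (size 18, align 1) → ends 22
m2 at 22 (size 4, align 1) → ends 26
m15 at 26 (size 4, align 1) → ends 30
m16 at 30 (size 1, align 1) → ends 31
m6 at 31 (size 2, align 1) → ends 33
m11 at 33 (size 1, align 1) → ends 34
m10 at 34 (size 1, align 1) → ends 35
e at 35 (size 8, align 1) → ends 43
total 43 bytes, alignment 1

43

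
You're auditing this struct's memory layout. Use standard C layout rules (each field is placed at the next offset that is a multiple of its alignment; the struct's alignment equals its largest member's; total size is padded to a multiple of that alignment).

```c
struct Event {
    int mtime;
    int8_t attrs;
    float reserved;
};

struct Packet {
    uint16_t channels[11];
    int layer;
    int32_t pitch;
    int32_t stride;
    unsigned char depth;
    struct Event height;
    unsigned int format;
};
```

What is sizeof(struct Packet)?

56

Event: 0..4  mtime  (4B, 4-aligned); 4..5  attrs  (1B, 1-aligned); 5..8  -- padding (3B); 8..12  reserved  (4B, 4-aligned); sizeof = 12, alignof = 4
0..22  channels  (22B, 2-aligned)
22..24  -- padding (2B)
24..28  layer  (4B, 4-aligned)
28..32  pitch  (4B, 4-aligned)
32..36  stride  (4B, 4-aligned)
36..37  depth  (1B, 1-aligned)
37..40  -- padding (3B)
40..52  height  (12B, 4-aligned)
52..56  format  (4B, 4-aligned)
sizeof = 56, alignof = 4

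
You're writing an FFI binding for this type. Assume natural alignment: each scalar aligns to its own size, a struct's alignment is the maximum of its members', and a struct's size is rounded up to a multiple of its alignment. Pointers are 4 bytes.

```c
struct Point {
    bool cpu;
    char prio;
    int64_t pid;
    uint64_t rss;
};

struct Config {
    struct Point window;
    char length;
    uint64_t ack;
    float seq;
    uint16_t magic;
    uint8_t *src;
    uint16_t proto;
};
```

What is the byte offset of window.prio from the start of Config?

Point: @0: cpu [1B, align 1] → 1; @1: prio [1B, align 1] → 2; +6 pad (align 8); @8: pid [8B, align 8] → 16; @16: rss [8B, align 8] → 24; size 24, align 8
@0: window [24B, align 8] → 24
within Point: prio at 1
0 + 1 = 1

1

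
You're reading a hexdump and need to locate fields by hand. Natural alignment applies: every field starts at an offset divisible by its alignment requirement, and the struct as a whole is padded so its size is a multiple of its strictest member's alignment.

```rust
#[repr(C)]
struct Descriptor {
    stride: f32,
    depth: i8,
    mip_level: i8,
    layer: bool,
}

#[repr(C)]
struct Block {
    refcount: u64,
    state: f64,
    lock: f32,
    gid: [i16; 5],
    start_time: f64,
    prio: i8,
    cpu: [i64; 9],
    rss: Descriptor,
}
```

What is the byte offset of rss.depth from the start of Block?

124

Descriptor: @0: stride [4B, align 4] → 4; @4: depth [1B, align 1] → 5; @5: mip_level [1B, align 1] → 6; @6: layer [1B, align 1] → 7; +1 tail pad (align 4); size 8, align 4
@0: refcount [8B, align 8] → 8
@8: state [8B, align 8] → 16
@16: lock [4B, align 4] → 20
@20: gid [10B, align 2] → 30
+2 pad (align 8)
@32: start_time [8B, align 8] → 40
@40: prio [1B, align 1] → 41
+7 pad (align 8)
@48: cpu [72B, align 8] → 120
@120: rss [8B, align 4] → 128
within Descriptor: depth at 4
120 + 4 = 124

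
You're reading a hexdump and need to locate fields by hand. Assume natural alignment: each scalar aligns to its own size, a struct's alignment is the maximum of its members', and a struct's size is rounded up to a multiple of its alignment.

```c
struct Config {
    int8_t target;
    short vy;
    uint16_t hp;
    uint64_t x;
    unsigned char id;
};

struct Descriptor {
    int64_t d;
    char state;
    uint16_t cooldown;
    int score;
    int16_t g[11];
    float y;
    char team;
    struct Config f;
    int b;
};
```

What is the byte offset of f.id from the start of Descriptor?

Config: target at 0 (size 1, align 1) → ends 1; pad 1 to align 2 for vy; vy at 2 (size 2, align 2) → ends 4; hp at 4 (size 2, align 2) → ends 6; pad 2 to align 8 for x; x at 8 (size 8, align 8) → ends 16; id at 16 (size 1, align 1) → ends 17; tail pad 7 to reach multiple of 8; total 24 bytes, alignment 8
d at 0 (size 8, align 8) → ends 8
state at 8 (size 1, align 1) → ends 9
pad 1 to align 2 for cooldown
cooldown at 10 (size 2, align 2) → ends 12
score at 12 (size 4, align 4) → ends 16
g at 16 (size 22, align 2) → ends 38
pad 2 to align 4 for y
y at 40 (size 4, align 4) → ends 44
team at 44 (size 1, align 1) → ends 45
pad 3 to align 8 for f
f at 48 (size 24, align 8) → ends 72
within Config: id at 16
48 + 16 = 64

64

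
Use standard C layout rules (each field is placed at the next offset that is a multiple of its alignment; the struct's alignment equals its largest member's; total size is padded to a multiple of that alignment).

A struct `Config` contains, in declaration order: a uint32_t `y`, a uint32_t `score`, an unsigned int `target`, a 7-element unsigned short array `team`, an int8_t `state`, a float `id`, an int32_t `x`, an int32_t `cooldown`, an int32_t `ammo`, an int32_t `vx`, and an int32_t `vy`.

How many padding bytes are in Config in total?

@0: y [4B, align 4] → 4
@4: score [4B, align 4] → 8
@8: target [4B, align 4] → 12
@12: team [14B, align 2] → 26
@26: state [1B, align 1] → 27
+1 pad (align 4)
@28: id [4B, align 4] → 32
@32: x [4B, align 4] → 36
@36: cooldown [4B, align 4] → 40
@40: ammo [4B, align 4] → 44
@44: vx [4B, align 4] → 48
@48: vy [4B, align 4] → 52
size 52, align 4
data bytes 51, size 52 → padding 1

1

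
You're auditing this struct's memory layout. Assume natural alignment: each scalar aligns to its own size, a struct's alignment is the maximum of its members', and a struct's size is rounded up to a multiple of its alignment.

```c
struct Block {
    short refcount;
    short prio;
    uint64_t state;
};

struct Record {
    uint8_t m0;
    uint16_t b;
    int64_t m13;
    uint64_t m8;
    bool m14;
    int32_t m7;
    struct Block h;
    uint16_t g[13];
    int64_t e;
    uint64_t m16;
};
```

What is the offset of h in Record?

32

Block: 0..2  refcount  (2B, 2-aligned); 2..4  prio  (2B, 2-aligned); 4..8  -- padding (4B); 8..16  state  (8B, 8-aligned); sizeof = 16, alignof = 8
0..1  m0  (1B, 1-aligned)
1..2  -- padding (1B)
2..4  b  (2B, 2-aligned)
4..8  -- padding (4B)
8..16  m13  (8B, 8-aligned)
16..24  m8  (8B, 8-aligned)
24..25  m14  (1B, 1-aligned)
25..28  -- padding (3B)
28..32  m7  (4B, 4-aligned)
32..48  h  (16B, 8-aligned)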